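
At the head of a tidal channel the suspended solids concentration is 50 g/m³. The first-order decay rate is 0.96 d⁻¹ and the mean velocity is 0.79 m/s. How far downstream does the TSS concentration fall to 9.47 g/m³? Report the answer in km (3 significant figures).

From C = C₀·e^(−kt), t = ln(C₀/C)/k = ln(50/9.47)/0.96 = 1.664/0.96 = 1.733 d.
Distance = v·t = 0.79 m/s × 1.498e+05 s = 1.183e+05 m = 118.3 km.

118 km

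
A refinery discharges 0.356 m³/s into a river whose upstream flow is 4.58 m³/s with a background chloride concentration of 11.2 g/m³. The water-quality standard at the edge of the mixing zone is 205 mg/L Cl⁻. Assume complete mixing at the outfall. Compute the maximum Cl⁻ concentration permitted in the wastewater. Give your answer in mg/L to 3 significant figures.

Mass balance: 205·4.936 = 0.356·Cₑ + 4.58·11.2.
Cₑ = (1012 − 51.3) / 0.356 = 2698 mg/L.

2700 mg/L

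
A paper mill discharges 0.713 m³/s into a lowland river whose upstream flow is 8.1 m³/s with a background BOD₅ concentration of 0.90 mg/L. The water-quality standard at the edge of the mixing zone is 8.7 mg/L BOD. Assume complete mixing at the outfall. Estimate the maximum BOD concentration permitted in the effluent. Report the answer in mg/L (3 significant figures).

Mass balance: 8.7·8.813 = 0.713·Cₑ + 8.1·0.9.
Cₑ = (76.67 − 7.29) / 0.713 = 97.31 mg/L.

97.3 mg/L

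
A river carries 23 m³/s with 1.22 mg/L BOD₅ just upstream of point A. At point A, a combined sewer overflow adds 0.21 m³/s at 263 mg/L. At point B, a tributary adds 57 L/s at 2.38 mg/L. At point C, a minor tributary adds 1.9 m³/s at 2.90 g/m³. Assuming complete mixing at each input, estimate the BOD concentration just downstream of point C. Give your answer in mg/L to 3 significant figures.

After input A: C = (23·1.22 + 0.21·263) / 23.21 = 3.589 mg/L.
57 L/s = 0.057 m³/s.
After input B: C = (23.21·3.589 + 0.057·2.38) / 23.27 = 3.586 mg/L.
After input C: C = (23.27·3.586 + 1.9·2.9) / 25.17 = 3.534 mg/L.

3.53 mg/L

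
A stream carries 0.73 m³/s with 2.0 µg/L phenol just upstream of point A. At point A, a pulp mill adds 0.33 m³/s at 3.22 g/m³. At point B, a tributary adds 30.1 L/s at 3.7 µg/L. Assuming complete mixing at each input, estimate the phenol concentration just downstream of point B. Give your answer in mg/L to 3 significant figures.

0.976 mg/L

2.0 µg/L = 0.002 mg/L.
After input A: C = (0.73·0.002 + 0.33·3.22) / 1.06 = 1.004 mg/L.
30.1 L/s = 0.0301 m³/s.
3.7 µg/L = 0.0037 mg/L.
After input B: C = (1.06·1.004 + 0.0301·0.0037) / 1.09 = 0.9762 mg/L.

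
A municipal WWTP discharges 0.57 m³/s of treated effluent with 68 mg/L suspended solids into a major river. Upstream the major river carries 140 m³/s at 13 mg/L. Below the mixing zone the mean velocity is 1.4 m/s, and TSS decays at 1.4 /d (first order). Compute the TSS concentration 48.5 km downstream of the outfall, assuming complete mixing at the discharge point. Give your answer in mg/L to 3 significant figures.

After complete mixing, C₀ = (0.57·68 + 140·13) / 140.6 = 13.22 mg/L.
Travel time t = 4.85e+04 m / 1.4 m/s = 3.464e+04 s = 0.401 d.
C = 13.22·exp(−1.4·0.401) = 13.22·0.5704 = 7.543 mg/L.

7.54 mg/L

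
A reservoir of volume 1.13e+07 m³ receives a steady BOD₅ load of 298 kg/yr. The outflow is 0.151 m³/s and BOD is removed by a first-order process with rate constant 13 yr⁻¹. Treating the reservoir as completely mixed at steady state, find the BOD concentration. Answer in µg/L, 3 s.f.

Outflow Q = 0.151 m³/s × 3.156e+07 s/yr = 4.765e+06 m³/yr.
Steady-state CSTR mass balance: W = Q·C + k·V·C, so C = W/(Q + kV).
Q + kV = 4.765e+06 + 13·1.13e+07 = 1.517e+08 m³/yr.
C = 298/1.517e+08 = 1.965e-06 kg/m³ = 0.001965 mg/L = 1.965 µg/L.

1.96 µg/L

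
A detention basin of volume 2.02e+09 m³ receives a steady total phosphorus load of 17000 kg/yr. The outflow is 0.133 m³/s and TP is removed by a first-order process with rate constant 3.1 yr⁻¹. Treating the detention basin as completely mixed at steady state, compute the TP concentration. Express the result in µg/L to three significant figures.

Outflow Q = 0.133 m³/s × 3.156e+07 s/yr = 4.197e+06 m³/yr.
Steady-state CSTR mass balance: W = Q·C + k·V·C, so C = W/(Q + kV).
Q + kV = 4.197e+06 + 3.1·2.02e+09 = 6.266e+09 m³/yr.
C = 17000/6.266e+09 = 2.713e-06 kg/m³ = 0.002713 mg/L = 2.713 µg/L.

2.71 µg/L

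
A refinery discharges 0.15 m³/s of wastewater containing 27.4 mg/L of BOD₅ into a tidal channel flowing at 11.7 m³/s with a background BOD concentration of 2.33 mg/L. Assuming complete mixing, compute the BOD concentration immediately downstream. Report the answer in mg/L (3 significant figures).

By mass balance at complete mixing, C = (0.15·27.4 + 11.7·2.33) / (0.15 + 11.7) = 31.37/11.85 = 2.647 mg/L.

2.65 mg/L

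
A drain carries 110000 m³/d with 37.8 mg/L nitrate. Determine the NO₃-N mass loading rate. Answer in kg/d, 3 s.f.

4160 kg/d

110000 m³/d = 1.273 m³/s.
Mass flux = Q·C = 1.273 m³/s × 37.8 g/m³ = 48.12 g/s.
= 48.12 g/s × 86.4 = 4158 kg/d.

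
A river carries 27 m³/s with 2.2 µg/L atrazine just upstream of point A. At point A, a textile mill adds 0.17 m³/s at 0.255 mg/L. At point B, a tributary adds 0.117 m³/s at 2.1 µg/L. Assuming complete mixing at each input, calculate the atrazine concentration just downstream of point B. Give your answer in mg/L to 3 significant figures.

0.00377 mg/L

2.2 µg/L = 0.0022 mg/L.
After input A: C = (27·0.0022 + 0.17·0.255) / 27.17 = 0.003782 mg/L.
2.1 µg/L = 0.0021 mg/L.
After input B: C = (27.17·0.003782 + 0.117·0.0021) / 27.29 = 0.003775 mg/L.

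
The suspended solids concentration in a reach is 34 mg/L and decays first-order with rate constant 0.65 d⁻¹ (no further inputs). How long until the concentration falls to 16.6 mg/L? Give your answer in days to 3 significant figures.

1.10 d

t = ln(C₀/C)/k = ln(34/16.6)/0.65 = 0.717/0.65 = 1.103 d.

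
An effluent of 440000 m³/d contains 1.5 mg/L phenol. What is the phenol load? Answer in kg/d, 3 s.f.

440000 m³/d = 5.093 m³/s.
Mass flux = Q·C = 5.093 m³/s × 1.5 g/m³ = 7.639 g/s.
= 7.639 g/s × 86.4 = 660 kg/d.

660 kg/d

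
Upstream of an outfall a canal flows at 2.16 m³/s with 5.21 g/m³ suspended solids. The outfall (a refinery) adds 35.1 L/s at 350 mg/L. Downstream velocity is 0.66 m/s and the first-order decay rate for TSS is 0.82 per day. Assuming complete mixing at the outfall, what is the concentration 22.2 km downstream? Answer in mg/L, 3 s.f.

35.1 L/s = 0.0351 m³/s.
After complete mixing, C₀ = (0.0351·350 + 2.16·5.21) / 2.195 = 10.72 mg/L.
Travel time t = 2.22e+04 m / 0.66 m/s = 3.364e+04 s = 0.3893 d.
C = 10.72·exp(−0.82·0.3893) = 10.72·0.7267 = 7.793 mg/L.

7.79 mg/L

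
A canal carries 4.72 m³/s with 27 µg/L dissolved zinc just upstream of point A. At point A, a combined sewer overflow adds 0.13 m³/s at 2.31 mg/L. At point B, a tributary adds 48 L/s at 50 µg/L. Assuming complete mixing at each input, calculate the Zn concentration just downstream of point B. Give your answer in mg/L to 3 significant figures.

27 µg/L = 0.027 mg/L.
After input A: C = (4.72·0.027 + 0.13·2.31) / 4.85 = 0.08819 mg/L.
48 L/s = 0.048 m³/s.
50 µg/L = 0.05 mg/L.
After input B: C = (4.85·0.08819 + 0.048·0.05) / 4.898 = 0.08782 mg/L.

0.0878 mg/L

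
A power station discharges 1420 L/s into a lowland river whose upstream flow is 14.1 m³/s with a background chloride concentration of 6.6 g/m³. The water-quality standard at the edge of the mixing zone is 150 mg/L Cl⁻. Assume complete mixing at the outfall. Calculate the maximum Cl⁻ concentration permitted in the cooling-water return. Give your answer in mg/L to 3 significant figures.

1570 mg/L

1420 L/s = 1.42 m³/s.
Mass balance: 150·15.52 = 1.42·Cₑ + 14.1·6.6.
Cₑ = (2328 − 93.06) / 1.42 = 1574 mg/L.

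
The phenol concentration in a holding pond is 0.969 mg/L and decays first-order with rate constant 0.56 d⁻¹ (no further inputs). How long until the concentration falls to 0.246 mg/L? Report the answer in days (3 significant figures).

2.45 d

t = ln(C₀/C)/k = ln(0.969/0.246)/0.56 = 1.371/0.56 = 2.448 d.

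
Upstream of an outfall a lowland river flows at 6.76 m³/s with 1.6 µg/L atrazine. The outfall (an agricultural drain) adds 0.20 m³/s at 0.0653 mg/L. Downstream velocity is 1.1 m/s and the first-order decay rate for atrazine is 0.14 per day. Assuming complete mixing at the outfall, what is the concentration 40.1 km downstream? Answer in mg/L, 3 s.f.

0.00323 mg/L

1.6 µg/L = 0.0016 mg/L.
After complete mixing, C₀ = (0.2·0.0653 + 6.76·0.0016) / 6.96 = 0.00343 mg/L.
Travel time t = 4.01e+04 m / 1.1 m/s = 3.645e+04 s = 0.4219 d.
C = 0.00343·exp(−0.14·0.4219) = 0.00343·0.9426 = 0.003234 mg/L.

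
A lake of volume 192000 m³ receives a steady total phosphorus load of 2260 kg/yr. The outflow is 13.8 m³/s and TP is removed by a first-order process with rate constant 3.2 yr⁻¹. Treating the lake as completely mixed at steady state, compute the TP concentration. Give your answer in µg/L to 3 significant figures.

Outflow Q = 13.8 m³/s × 3.156e+07 s/yr = 4.355e+08 m³/yr.
Steady-state CSTR mass balance: W = Q·C + k·V·C, so C = W/(Q + kV).
Q + kV = 4.355e+08 + 3.2·192000 = 4.361e+08 m³/yr.
C = 2260/4.361e+08 = 5.182e-06 kg/m³ = 0.005182 mg/L = 5.182 µg/L.

5.18 µg/L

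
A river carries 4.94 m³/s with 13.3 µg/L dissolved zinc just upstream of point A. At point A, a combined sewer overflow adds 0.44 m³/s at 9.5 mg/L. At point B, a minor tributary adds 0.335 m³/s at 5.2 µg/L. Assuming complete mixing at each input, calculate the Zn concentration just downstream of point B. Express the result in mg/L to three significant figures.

13.3 µg/L = 0.0133 mg/L.
After input A: C = (4.94·0.0133 + 0.44·9.5) / 5.38 = 0.7892 mg/L.
5.2 µg/L = 0.0052 mg/L.
After input B: C = (5.38·0.7892 + 0.335·0.0052) / 5.715 = 0.7432 mg/L.

0.743 mg/L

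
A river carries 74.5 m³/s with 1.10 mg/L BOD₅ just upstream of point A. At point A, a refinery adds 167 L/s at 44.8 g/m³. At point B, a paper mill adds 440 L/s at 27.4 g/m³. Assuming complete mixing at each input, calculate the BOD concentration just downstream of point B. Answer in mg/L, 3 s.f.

1.35 mg/L

167 L/s = 0.167 m³/s.
After input A: C = (74.5·1.1 + 0.167·44.8) / 74.67 = 1.198 mg/L.
440 L/s = 0.44 m³/s.
After input B: C = (74.67·1.198 + 0.44·27.4) / 75.11 = 1.351 mg/L.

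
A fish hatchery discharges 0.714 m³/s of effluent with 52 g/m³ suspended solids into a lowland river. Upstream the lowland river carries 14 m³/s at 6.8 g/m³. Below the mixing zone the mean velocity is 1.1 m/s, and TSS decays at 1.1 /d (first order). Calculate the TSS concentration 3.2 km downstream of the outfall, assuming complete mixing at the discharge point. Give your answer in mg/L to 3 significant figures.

8.67 mg/L

After complete mixing, C₀ = (0.714·52 + 14·6.8) / 14.71 = 8.993 mg/L.
Travel time t = 3200 m / 1.1 m/s = 2909 s = 0.03367 d.
C = 8.993·exp(−1.1·0.03367) = 8.993·0.9636 = 8.666 mg/L.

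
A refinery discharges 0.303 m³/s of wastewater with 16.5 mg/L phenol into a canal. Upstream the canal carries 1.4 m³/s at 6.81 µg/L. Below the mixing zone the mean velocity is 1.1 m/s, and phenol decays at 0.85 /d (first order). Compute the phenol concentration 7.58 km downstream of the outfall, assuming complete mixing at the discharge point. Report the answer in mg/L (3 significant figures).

6.81 µg/L = 0.00681 mg/L.
After complete mixing, C₀ = (0.303·16.5 + 1.4·0.00681) / 1.703 = 2.941 mg/L.
Travel time t = 7580 m / 1.1 m/s = 6891 s = 0.07976 d.
C = 2.941·exp(−0.85·0.07976) = 2.941·0.9345 = 2.749 mg/L.

2.75 mg/L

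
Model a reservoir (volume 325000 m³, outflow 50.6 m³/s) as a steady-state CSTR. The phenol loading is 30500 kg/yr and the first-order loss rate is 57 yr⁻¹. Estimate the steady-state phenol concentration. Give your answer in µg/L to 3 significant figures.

18.9 µg/L

Outflow Q = 50.6 m³/s × 3.156e+07 s/yr = 1.597e+09 m³/yr.
Steady-state CSTR mass balance: W = Q·C + k·V·C, so C = W/(Q + kV).
Q + kV = 1.597e+09 + 57·325000 = 1.615e+09 m³/yr.
C = 30500/1.615e+09 = 1.888e-05 kg/m³ = 0.01888 mg/L = 18.88 µg/L.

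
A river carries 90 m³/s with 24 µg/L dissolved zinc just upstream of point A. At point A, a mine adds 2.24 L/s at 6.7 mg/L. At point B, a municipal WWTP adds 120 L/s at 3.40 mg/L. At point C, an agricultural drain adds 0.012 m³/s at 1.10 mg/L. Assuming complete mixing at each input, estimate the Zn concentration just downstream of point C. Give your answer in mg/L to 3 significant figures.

0.0288 mg/L

24 µg/L = 0.024 mg/L.
2.24 L/s = 0.00224 m³/s.
After input A: C = (90·0.024 + 0.00224·6.7) / 90 = 0.02417 mg/L.
120 L/s = 0.12 m³/s.
After input B: C = (90·0.02417 + 0.12·3.4) / 90.12 = 0.02866 mg/L.
After input C: C = (90.12·0.02866 + 0.012·1.1) / 90.13 = 0.0288 mg/L.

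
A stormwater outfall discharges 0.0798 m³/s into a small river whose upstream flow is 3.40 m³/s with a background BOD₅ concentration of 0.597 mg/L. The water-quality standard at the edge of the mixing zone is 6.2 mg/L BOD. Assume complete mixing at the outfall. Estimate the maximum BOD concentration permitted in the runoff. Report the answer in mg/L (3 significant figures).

245 mg/L

Mass balance: 6.2·3.48 = 0.0798·Cₑ + 3.4·0.597.
Cₑ = (21.57 − 2.03) / 0.0798 = 244.9 mg/L.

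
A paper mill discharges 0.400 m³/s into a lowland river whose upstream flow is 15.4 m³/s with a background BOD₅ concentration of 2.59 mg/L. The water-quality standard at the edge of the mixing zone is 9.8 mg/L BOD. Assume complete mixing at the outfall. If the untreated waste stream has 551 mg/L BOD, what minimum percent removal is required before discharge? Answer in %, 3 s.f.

47.8 %

Mass balance: 9.8·15.8 = 0.4·Cₑ + 15.4·2.59.
Cₑ = (154.8 − 39.89) / 0.4 = 287.4 mg/L.
Required removal = 1 − 287.4/551 = 47.84 %.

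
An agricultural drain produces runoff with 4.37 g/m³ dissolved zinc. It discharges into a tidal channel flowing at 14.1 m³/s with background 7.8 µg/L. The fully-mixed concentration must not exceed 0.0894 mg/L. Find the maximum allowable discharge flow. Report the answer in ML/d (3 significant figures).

23.2 ML/d

7.8 µg/L = 0.0078 mg/L.
Mass balance at complete mixing: C_std·(Q_w + Q_r) = Q_w·C_e + Q_r·C_b.
Rearranging, Q_w = Q_r·(C_std − C_b)/(C_e − C_std) = 14.1·(0.0894 − 0.0078) / (4.37 − 0.0894) = 0.2688 m³/s.
= 23.22 ML/d.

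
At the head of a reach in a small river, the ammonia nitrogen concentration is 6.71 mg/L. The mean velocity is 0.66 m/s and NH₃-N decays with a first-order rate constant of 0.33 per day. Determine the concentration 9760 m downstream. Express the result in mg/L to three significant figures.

Travel time t = 9760 m / 0.66 m/s = 9760/0.66 = 1.479e+04 s = 0.1712 d.
First-order decay: C = 6.71·exp(−0.33·0.1712) = 6.71·0.9451 = 6.342 mg/L.

6.34 mg/L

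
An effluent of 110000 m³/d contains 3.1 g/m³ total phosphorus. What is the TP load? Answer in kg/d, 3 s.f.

341 kg/d

110000 m³/d = 1.273 m³/s.
Mass flux = Q·C = 1.273 m³/s × 3.1 g/m³ = 3.947 g/s.
= 3.947 g/s × 86.4 = 341 kg/d.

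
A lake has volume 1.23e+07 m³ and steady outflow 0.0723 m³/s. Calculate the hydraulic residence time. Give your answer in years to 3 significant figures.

Q = 0.0723 m³/s × 3.156e+07 s/yr = 2.282e+06 m³/yr.
Hydraulic residence time τ = V/Q = 1.23e+07/2.282e+06 = 5.391 yr.

5.39 yr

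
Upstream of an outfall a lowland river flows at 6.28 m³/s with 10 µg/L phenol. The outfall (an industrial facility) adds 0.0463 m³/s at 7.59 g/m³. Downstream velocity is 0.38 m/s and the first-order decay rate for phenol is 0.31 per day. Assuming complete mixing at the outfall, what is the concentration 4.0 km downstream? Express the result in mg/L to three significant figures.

10 µg/L = 0.01 mg/L.
After complete mixing, C₀ = (0.0463·7.59 + 6.28·0.01) / 6.326 = 0.06548 mg/L.
Travel time t = 4000 m / 0.38 m/s = 1.053e+04 s = 0.1218 d.
C = 0.06548·exp(−0.31·0.1218) = 0.06548·0.9629 = 0.06305 mg/L.

0.0630 mg/L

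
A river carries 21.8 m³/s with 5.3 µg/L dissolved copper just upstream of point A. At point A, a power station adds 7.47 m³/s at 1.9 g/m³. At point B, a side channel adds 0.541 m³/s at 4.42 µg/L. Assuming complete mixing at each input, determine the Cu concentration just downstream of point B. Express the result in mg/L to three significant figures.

0.480 mg/L

5.3 µg/L = 0.0053 mg/L.
After input A: C = (21.8·0.0053 + 7.47·1.9) / 29.27 = 0.4888 mg/L.
4.42 µg/L = 0.00442 mg/L.
After input B: C = (29.27·0.4888 + 0.541·0.00442) / 29.81 = 0.4801 mg/L.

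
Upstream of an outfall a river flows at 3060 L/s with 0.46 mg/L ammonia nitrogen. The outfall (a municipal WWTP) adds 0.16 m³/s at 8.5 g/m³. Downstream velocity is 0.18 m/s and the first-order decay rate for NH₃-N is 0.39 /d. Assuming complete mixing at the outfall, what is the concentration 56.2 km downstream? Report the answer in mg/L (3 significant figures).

0.210 mg/L

3060 L/s = 3.06 m³/s.
After complete mixing, C₀ = (0.16·8.5 + 3.06·0.46) / 3.22 = 0.8595 mg/L.
Travel time t = 5.62e+04 m / 0.18 m/s = 3.122e+05 s = 3.614 d.
C = 0.8595·exp(−0.39·3.614) = 0.8595·0.2443 = 0.21 mg/L.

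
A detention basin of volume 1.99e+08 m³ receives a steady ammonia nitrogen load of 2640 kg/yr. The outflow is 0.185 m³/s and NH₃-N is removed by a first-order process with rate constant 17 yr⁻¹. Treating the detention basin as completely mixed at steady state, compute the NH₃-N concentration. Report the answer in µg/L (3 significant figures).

Outflow Q = 0.185 m³/s × 3.156e+07 s/yr = 5.838e+06 m³/yr.
Steady-state CSTR mass balance: W = Q·C + k·V·C, so C = W/(Q + kV).
Q + kV = 5.838e+06 + 17·1.99e+08 = 3.389e+09 m³/yr.
C = 2640/3.389e+09 = 7.79e-07 kg/m³ = 0.000779 mg/L = 0.779 µg/L.

0.779 µg/L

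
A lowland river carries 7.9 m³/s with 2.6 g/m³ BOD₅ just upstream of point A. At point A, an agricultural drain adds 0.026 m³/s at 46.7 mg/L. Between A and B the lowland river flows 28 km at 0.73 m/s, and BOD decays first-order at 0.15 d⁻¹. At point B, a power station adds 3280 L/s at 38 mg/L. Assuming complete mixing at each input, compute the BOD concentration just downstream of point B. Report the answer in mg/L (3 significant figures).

12.9 mg/L

After input A: C = (7.9·2.6 + 0.026·46.7) / 7.926 = 2.745 mg/L.
Over the 28 km reach to input B (t = 3.836e+04 s = 0.4439 d), decay gives C = 2.745·exp(−0.15·0.4439) = 2.568 mg/L.
3280 L/s = 3.28 m³/s.
After input B: C = (7.926·2.568 + 3.28·38) / 11.21 = 12.94 mg/L.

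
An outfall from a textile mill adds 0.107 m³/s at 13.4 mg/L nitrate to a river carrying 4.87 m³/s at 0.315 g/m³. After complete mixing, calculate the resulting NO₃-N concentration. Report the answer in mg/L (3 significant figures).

0.596 mg/L

By mass balance at complete mixing, C = (0.107·13.4 + 4.87·0.315) / (0.107 + 4.87) = 2.968/4.977 = 0.5963 mg/L.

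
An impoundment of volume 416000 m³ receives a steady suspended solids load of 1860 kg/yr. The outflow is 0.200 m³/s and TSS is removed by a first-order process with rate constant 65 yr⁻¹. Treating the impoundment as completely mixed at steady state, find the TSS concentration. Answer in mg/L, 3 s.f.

Outflow Q = 0.200 m³/s × 3.156e+07 s/yr = 6.312e+06 m³/yr.
Steady-state CSTR mass balance: W = Q·C + k·V·C, so C = W/(Q + kV).
Q + kV = 6.312e+06 + 65·416000 = 3.335e+07 m³/yr.
C = 1860/3.335e+07 = 5.577e-05 kg/m³ = 0.05577 mg/L.

0.0558 mg/L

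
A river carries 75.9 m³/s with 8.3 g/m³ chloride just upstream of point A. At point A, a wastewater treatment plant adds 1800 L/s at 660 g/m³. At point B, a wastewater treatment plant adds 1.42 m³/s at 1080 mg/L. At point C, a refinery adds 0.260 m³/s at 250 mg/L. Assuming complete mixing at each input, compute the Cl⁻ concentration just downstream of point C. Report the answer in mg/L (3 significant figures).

43.0 mg/L

1800 L/s = 1.8 m³/s.
After input A: C = (75.9·8.3 + 1.8·660) / 77.7 = 23.4 mg/L.
After input B: C = (77.7·23.4 + 1.42·1080) / 79.12 = 42.36 mg/L.
After input C: C = (79.12·42.36 + 0.26·250) / 79.38 = 43.04 mg/L.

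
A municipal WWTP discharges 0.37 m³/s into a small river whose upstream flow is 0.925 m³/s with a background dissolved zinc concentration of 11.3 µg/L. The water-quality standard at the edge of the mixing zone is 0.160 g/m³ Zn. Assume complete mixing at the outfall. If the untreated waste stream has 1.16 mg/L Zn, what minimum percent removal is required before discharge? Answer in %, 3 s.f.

54.2 %

11.3 µg/L = 0.0113 mg/L.
Mass balance: 0.16·1.295 = 0.37·Cₑ + 0.925·0.0113.
Cₑ = (0.2072 − 0.01045) / 0.37 = 0.5317 mg/L.
Required removal = 1 − 0.5317/1.16 = 54.16 %.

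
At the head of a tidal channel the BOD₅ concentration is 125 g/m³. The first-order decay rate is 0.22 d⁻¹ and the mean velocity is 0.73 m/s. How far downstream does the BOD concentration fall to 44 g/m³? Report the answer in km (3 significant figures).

From C = C₀·e^(−kt), t = ln(C₀/C)/k = ln(125/44)/0.22 = 1.044/0.22 = 4.746 d.
Distance = v·t = 0.73 m/s × 4.101e+05 s = 2.993e+05 m = 299.3 km.

299 km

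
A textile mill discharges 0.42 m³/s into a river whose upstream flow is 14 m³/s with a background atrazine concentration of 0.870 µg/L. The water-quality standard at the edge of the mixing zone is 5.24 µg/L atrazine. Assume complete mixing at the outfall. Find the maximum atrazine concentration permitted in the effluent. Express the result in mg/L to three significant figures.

0.151 mg/L

0.870 µg/L = 0.00087 mg/L.
5.24 µg/L = 0.00524 mg/L.
Mass balance: 0.00524·14.42 = 0.42·Cₑ + 14·0.00087.
Cₑ = (0.07556 − 0.01218) / 0.42 = 0.1509 mg/L.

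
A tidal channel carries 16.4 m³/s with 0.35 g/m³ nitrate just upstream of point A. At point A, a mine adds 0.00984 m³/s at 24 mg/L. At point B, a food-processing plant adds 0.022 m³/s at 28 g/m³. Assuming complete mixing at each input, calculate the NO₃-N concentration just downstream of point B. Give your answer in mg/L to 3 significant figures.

After input A: C = (16.4·0.35 + 0.00984·24) / 16.41 = 0.3642 mg/L.
After input B: C = (16.41·0.3642 + 0.022·28) / 16.43 = 0.4012 mg/L.

0.401 mg/L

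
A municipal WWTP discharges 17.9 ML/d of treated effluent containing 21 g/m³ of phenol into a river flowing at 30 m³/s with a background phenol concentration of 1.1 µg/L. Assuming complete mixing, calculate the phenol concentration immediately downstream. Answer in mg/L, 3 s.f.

0.145 mg/L

17.9 ML/d = 0.2072 m³/s.
1.1 µg/L = 0.0011 mg/L.
Flow-weighted mixing gives C = (0.2072·21 + 30·0.0011) / (0.2072 + 30) = 4.384/30.21 = 0.1451 mg/L.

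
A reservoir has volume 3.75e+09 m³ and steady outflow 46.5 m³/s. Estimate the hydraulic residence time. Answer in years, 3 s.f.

2.56 yr

Q = 46.5 m³/s × 3.156e+07 s/yr = 1.467e+09 m³/yr.
Hydraulic residence time τ = V/Q = 3.75e+09/1.467e+09 = 2.555 yr.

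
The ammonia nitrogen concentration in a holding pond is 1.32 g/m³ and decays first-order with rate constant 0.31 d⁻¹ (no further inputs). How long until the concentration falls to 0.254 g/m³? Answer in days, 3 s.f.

t = ln(C₀/C)/k = ln(1.32/0.254)/0.31 = 1.648/0.31 = 5.316 d.

5.32 d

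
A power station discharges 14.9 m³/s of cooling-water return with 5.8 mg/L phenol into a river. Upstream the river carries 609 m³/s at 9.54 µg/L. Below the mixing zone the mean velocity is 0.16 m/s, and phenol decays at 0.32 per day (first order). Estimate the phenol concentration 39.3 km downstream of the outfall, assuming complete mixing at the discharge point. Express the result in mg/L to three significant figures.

9.54 µg/L = 0.00954 mg/L.
After complete mixing, C₀ = (14.9·5.8 + 609·0.00954) / 623.9 = 0.1478 mg/L.
Travel time t = 3.93e+04 m / 0.16 m/s = 2.456e+05 s = 2.843 d.
C = 0.1478·exp(−0.32·2.843) = 0.1478·0.4026 = 0.05952 mg/L.

0.0595 mg/L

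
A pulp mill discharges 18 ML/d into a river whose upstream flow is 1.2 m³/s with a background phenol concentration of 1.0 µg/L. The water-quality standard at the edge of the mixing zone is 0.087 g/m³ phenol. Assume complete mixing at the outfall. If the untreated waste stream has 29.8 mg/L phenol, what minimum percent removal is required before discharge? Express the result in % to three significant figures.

98.0 %

18 ML/d = 0.2083 m³/s.
1.0 µg/L = 0.001 mg/L.
Mass balance: 0.087·1.408 = 0.2083·Cₑ + 1.2·0.001.
Cₑ = (0.1225 − 0.0012) / 0.2083 = 0.5824 mg/L.
Required removal = 1 − 0.5824/29.8 = 98.05 %.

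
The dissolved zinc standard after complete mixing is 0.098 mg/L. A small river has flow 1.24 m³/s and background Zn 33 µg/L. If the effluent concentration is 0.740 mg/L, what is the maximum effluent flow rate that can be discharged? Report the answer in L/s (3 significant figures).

33 µg/L = 0.033 mg/L.
Mass balance at complete mixing: C_std·(Q_w + Q_r) = Q_w·C_e + Q_r·C_b.
Rearranging, Q_w = Q_r·(C_std − C_b)/(C_e − C_std) = 1.24·(0.098 − 0.033) / (0.74 − 0.098) = 0.1255 m³/s.
= 125.5 L/s.

126 L/s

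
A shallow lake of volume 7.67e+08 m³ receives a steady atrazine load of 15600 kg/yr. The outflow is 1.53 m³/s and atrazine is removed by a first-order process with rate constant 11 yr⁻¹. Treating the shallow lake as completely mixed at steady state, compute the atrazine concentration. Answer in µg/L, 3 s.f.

1.84 µg/L

Outflow Q = 1.53 m³/s × 3.156e+07 s/yr = 4.828e+07 m³/yr.
Steady-state CSTR mass balance: W = Q·C + k·V·C, so C = W/(Q + kV).
Q + kV = 4.828e+07 + 11·7.67e+08 = 8.485e+09 m³/yr.
C = 15600/8.485e+09 = 1.838e-06 kg/m³ = 0.001838 mg/L = 1.838 µg/L.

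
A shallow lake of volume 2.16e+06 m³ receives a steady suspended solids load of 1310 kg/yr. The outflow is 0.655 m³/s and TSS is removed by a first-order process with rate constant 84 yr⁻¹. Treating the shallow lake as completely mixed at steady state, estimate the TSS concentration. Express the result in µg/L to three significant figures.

Outflow Q = 0.655 m³/s × 3.156e+07 s/yr = 2.067e+07 m³/yr.
Steady-state CSTR mass balance: W = Q·C + k·V·C, so C = W/(Q + kV).
Q + kV = 2.067e+07 + 84·2.16e+06 = 2.021e+08 m³/yr.
C = 1310/2.021e+08 = 6.482e-06 kg/m³ = 0.006482 mg/L = 6.482 µg/L.

6.48 µg/L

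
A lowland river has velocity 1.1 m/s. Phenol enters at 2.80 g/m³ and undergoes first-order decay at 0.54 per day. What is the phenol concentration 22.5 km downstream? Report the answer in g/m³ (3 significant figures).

Travel time t = 22.5 km / 1.1 m/s = 2.25e+04/1.1 = 2.045e+04 s = 0.2367 d.
First-order decay: C = 2.80·exp(−0.54·0.2367) = 2.80·0.88 = 2.464 g/m³.

2.46 g/m³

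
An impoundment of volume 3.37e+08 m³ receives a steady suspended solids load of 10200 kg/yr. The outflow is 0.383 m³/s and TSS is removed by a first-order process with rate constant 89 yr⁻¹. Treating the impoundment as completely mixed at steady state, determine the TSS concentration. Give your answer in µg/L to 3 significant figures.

0.340 µg/L

Outflow Q = 0.383 m³/s × 3.156e+07 s/yr = 1.209e+07 m³/yr.
Steady-state CSTR mass balance: W = Q·C + k·V·C, so C = W/(Q + kV).
Q + kV = 1.209e+07 + 89·3.37e+08 = 3.001e+10 m³/yr.
C = 10200/3.001e+10 = 3.399e-07 kg/m³ = 0.0003399 mg/L = 0.3399 µg/L.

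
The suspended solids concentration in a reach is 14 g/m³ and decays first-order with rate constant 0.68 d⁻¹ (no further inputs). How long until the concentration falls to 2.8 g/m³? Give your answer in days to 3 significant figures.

t = ln(C₀/C)/k = ln(14/2.8)/0.68 = 1.609/0.68 = 2.367 d.

2.37 d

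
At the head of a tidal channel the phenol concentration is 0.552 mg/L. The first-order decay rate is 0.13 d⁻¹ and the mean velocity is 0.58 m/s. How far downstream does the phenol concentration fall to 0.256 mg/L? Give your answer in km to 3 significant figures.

From C = C₀·e^(−kt), t = ln(C₀/C)/k = ln(0.552/0.256)/0.13 = 0.7684/0.13 = 5.911 d.
Distance = v·t = 0.58 m/s × 5.107e+05 s = 2.962e+05 m = 296.2 km.

296 km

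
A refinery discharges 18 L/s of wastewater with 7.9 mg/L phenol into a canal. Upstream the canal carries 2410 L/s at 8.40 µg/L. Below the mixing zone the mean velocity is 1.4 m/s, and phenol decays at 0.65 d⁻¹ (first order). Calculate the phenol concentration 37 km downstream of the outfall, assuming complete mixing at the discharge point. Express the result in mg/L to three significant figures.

0.0548 mg/L

18 L/s = 0.018 m³/s.
2410 L/s = 2.41 m³/s.
8.40 µg/L = 0.0084 mg/L.
After complete mixing, C₀ = (0.018·7.9 + 2.41·0.0084) / 2.428 = 0.0669 mg/L.
Travel time t = 3.7e+04 m / 1.4 m/s = 2.643e+04 s = 0.3059 d.
C = 0.0669·exp(−0.65·0.3059) = 0.0669·0.8197 = 0.05484 mg/L.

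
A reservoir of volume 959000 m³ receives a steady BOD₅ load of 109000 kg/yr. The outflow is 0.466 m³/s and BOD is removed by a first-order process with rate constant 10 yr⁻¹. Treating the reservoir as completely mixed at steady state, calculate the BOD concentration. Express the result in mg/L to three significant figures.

Outflow Q = 0.466 m³/s × 3.156e+07 s/yr = 1.471e+07 m³/yr.
Steady-state CSTR mass balance: W = Q·C + k·V·C, so C = W/(Q + kV).
Q + kV = 1.471e+07 + 10·959000 = 2.43e+07 m³/yr.
C = 109000/2.43e+07 = 0.004486 kg/m³ = 4.486 mg/L.

4.49 mg/L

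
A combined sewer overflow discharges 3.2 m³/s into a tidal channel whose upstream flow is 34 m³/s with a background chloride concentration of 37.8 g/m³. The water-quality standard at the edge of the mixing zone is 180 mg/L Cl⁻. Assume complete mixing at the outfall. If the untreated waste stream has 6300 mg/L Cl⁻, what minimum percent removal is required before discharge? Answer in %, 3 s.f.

73.2 %

Mass balance: 180·37.2 = 3.2·Cₑ + 34·37.8.
Cₑ = (6696 − 1285) / 3.2 = 1691 mg/L.
Required removal = 1 − 1691/6300 = 73.16 %.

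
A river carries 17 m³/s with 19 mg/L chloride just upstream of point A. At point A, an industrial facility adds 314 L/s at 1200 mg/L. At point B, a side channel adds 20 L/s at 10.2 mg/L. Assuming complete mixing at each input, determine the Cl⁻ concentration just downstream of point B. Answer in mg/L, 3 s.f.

314 L/s = 0.314 m³/s.
After input A: C = (17·19 + 0.314·1200) / 17.31 = 40.42 mg/L.
20 L/s = 0.02 m³/s.
After input B: C = (17.31·40.42 + 0.02·10.2) / 17.33 = 40.38 mg/L.

40.4 mg/L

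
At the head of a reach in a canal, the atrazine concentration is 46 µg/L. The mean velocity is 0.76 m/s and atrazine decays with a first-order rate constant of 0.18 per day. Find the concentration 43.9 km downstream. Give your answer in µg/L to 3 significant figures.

40.8 µg/L

Travel time t = 43.9 km / 0.76 m/s = 4.39e+04/0.76 = 5.776e+04 s = 0.6686 d.
First-order decay: C = 46·exp(−0.18·0.6686) = 46·0.8866 = 40.78 µg/L.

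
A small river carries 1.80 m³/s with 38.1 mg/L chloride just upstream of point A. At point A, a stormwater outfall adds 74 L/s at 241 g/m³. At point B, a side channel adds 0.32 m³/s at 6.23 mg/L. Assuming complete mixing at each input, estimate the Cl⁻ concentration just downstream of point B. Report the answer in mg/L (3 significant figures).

40.3 mg/L

74 L/s = 0.074 m³/s.
After input A: C = (1.8·38.1 + 0.074·241) / 1.874 = 46.11 mg/L.
After input B: C = (1.874·46.11 + 0.32·6.23) / 2.194 = 40.3 mg/L.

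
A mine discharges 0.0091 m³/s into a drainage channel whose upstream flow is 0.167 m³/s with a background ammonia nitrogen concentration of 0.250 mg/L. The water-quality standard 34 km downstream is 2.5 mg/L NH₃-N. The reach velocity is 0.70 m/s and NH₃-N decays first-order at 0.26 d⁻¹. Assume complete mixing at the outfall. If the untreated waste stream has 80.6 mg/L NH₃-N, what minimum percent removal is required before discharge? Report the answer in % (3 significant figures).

Travel time to the compliance point: t = 3.4e+04/0.70 = 4.857e+04 s = 0.5622 d; decay factor exp(−0.26·0.5622) = 0.864.
So the concentration just after mixing may be at most 2.5/0.864 = 2.893 mg/L.
Mass balance: 2.893·0.1761 = 0.0091·Cₑ + 0.167·0.25.
Cₑ = (0.5095 − 0.04175) / 0.0091 = 51.41 mg/L.
Required removal = 1 − 51.41/80.6 = 36.22 %.

36.2 %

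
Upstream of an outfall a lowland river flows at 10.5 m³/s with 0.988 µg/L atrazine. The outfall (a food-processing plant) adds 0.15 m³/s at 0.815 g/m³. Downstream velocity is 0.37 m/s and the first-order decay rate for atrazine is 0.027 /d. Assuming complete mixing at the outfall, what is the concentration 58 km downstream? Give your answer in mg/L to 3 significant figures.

0.0119 mg/L

0.988 µg/L = 0.000988 mg/L.
After complete mixing, C₀ = (0.15·0.815 + 10.5·0.000988) / 10.65 = 0.01245 mg/L.
Travel time t = 5.8e+04 m / 0.37 m/s = 1.568e+05 s = 1.814 d.
C = 0.01245·exp(−0.027·1.814) = 0.01245·0.9522 = 0.01186 mg/L.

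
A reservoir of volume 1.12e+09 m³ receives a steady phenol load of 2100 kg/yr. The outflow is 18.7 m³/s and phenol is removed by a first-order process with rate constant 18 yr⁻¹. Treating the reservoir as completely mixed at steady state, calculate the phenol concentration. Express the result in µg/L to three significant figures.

0.101 µg/L

Outflow Q = 18.7 m³/s × 3.156e+07 s/yr = 5.901e+08 m³/yr.
Steady-state CSTR mass balance: W = Q·C + k·V·C, so C = W/(Q + kV).
Q + kV = 5.901e+08 + 18·1.12e+09 = 2.075e+10 m³/yr.
C = 2100/2.075e+10 = 1.012e-07 kg/m³ = 0.0001012 mg/L = 0.1012 µg/L.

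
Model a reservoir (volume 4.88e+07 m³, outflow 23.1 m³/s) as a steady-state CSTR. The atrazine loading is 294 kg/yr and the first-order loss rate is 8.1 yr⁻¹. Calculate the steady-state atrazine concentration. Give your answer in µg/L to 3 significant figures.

0.262 µg/L

Outflow Q = 23.1 m³/s × 3.156e+07 s/yr = 7.29e+08 m³/yr.
Steady-state CSTR mass balance: W = Q·C + k·V·C, so C = W/(Q + kV).
Q + kV = 7.29e+08 + 8.1·4.88e+07 = 1.124e+09 m³/yr.
C = 294/1.124e+09 = 2.615e-07 kg/m³ = 0.0002615 mg/L = 0.2615 µg/L.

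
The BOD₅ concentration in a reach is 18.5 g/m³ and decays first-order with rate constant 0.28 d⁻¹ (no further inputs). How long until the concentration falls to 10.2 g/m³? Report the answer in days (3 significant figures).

2.13 d

t = ln(C₀/C)/k = ln(18.5/10.2)/0.28 = 0.5954/0.28 = 2.126 d.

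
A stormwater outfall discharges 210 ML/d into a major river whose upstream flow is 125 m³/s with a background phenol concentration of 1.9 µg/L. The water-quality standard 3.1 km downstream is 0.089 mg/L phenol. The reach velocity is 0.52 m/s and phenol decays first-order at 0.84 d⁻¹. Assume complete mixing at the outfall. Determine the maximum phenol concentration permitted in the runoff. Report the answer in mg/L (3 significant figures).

210 ML/d = 2.431 m³/s.
1.9 µg/L = 0.0019 mg/L.
Travel time to the compliance point: t = 3100/0.52 = 5962 s = 0.069 d; decay factor exp(−0.84·0.069) = 0.9437.
So the concentration just after mixing may be at most 0.089/0.9437 = 0.09431 mg/L.
Mass balance: 0.09431·127.4 = 2.431·Cₑ + 125·0.0019.
Cₑ = (12.02 − 0.2375) / 2.431 = 4.847 mg/L.

4.85 mg/L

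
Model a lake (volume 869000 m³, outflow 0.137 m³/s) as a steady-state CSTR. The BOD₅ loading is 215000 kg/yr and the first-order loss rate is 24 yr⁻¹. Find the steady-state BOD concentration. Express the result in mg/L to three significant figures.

Outflow Q = 0.137 m³/s × 3.156e+07 s/yr = 4.323e+06 m³/yr.
Steady-state CSTR mass balance: W = Q·C + k·V·C, so C = W/(Q + kV).
Q + kV = 4.323e+06 + 24·869000 = 2.518e+07 m³/yr.
C = 215000/2.518e+07 = 0.008539 kg/m³ = 8.539 mg/L.

8.54 mg/L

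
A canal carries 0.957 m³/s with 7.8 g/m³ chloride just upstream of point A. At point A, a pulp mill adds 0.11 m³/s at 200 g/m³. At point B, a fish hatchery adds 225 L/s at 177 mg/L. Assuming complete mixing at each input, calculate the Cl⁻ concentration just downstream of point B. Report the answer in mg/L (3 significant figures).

After input A: C = (0.957·7.8 + 0.11·200) / 1.067 = 27.61 mg/L.
225 L/s = 0.225 m³/s.
After input B: C = (1.067·27.61 + 0.225·177) / 1.292 = 53.63 mg/L.

53.6 mg/L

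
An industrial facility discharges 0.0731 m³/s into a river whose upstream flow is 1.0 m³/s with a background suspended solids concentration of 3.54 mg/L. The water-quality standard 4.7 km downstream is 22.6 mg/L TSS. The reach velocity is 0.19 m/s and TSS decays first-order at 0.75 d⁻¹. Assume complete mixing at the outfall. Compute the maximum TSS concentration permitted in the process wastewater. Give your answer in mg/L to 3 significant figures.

Travel time to the compliance point: t = 4700/0.19 = 2.474e+04 s = 0.2863 d; decay factor exp(−0.75·0.2863) = 0.8068.
So the concentration just after mixing may be at most 22.6/0.8068 = 28.01 mg/L.
Mass balance: 28.01·1.073 = 0.0731·Cₑ + 1·3.54.
Cₑ = (30.06 − 3.54) / 0.0731 = 362.8 mg/L.

363 mg/L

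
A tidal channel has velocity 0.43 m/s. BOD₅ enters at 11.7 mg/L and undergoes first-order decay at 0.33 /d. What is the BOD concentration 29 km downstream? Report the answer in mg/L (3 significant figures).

Travel time t = 29 km / 0.43 m/s = 2.9e+04/0.43 = 6.744e+04 s = 0.7806 d.
First-order decay: C = 11.7·exp(−0.33·0.7806) = 11.7·0.7729 = 9.043 mg/L.

9.04 mg/L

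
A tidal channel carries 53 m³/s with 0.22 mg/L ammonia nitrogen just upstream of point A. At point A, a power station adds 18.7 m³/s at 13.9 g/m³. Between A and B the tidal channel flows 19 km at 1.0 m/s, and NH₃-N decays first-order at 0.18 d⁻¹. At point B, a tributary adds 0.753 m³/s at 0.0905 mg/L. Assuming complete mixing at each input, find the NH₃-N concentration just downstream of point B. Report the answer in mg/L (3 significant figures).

3.60 mg/L

After input A: C = (53·0.22 + 18.7·13.9) / 71.7 = 3.788 mg/L.
Over the 19 km reach to input B (t = 1.9e+04 s = 0.2199 d), decay gives C = 3.788·exp(−0.18·0.2199) = 3.641 mg/L.
After input B: C = (71.7·3.641 + 0.753·0.0905) / 72.45 = 3.604 mg/L.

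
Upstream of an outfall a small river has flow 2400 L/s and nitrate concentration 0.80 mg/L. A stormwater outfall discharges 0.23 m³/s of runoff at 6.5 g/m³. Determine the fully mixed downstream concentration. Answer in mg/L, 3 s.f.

2400 L/s = 2.4 m³/s.
By mass balance at complete mixing, C = (0.23·6.5 + 2.4·0.8) / (0.23 + 2.4) = 3.415/2.63 = 1.298 mg/L.

1.30 mg/L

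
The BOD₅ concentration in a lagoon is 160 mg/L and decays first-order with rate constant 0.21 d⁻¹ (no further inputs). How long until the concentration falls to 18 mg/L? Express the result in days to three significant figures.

10.4 d

t = ln(C₀/C)/k = ln(160/18)/0.21 = 2.185/0.21 = 10.4 d.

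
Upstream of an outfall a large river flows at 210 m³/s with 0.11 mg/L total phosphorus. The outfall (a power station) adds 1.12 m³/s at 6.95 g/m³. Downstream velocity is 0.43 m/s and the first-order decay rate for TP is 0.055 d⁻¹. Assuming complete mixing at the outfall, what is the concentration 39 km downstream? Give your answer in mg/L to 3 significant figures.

After complete mixing, C₀ = (1.12·6.95 + 210·0.11) / 211.1 = 0.1463 mg/L.
Travel time t = 3.9e+04 m / 0.43 m/s = 9.07e+04 s = 1.05 d.
C = 0.1463·exp(−0.055·1.05) = 0.1463·0.9439 = 0.1381 mg/L.

0.138 mg/L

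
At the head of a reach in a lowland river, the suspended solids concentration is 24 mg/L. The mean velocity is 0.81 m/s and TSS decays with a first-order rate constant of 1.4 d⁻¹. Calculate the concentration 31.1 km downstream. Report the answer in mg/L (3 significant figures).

Travel time t = 31.1 km / 0.81 m/s = 3.11e+04/0.81 = 3.84e+04 s = 0.4444 d.
First-order decay: C = 24·exp(−1.4·0.4444) = 24·0.5368 = 12.88 mg/L.

12.9 mg/L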